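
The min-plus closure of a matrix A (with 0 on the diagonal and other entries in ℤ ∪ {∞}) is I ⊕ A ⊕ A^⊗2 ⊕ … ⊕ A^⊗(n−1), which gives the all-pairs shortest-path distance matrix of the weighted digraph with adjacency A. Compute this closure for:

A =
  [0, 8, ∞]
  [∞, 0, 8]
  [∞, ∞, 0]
Closure =
  [0, 8, 16]
  [∞, 0, 8]
  [∞, ∞, 0]

This is the Floyd-Warshall all-pairs shortest-path computation. For each intermediate vertex k = 0, 1, …, 2, update dist[i][j] ← min(dist[i][j], dist[i][k] + dist[k][j]). The final matrix gives, for each (i, j), the minimum total weight of any directed path from i to j (possibly empty when i = j).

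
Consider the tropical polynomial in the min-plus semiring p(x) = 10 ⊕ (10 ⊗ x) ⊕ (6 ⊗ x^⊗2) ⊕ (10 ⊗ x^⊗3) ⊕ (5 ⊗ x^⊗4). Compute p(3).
p(3) = 10

A tropical monomial a ⊗ x^⊗i evaluates to a + i · x. Evaluating each term at x = 3:
  Term 0 contributes 10 + 0 · 3 = 10
  Term 1 contributes 10 + 1 · 3 = 13
  Term 2 contributes 6 + 2 · 3 = 12
  Term 3 contributes 10 + 3 · 3 = 19
  Term 4 contributes 5 + 4 · 3 = 17
p(3) = ⊕ of these = min[10, 13, 12, 19, 17] = 10.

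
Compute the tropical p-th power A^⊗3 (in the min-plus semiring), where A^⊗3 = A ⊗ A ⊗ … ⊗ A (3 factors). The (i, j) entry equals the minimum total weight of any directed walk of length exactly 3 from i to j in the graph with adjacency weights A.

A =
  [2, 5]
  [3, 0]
A^⊗3 =
  [6, 5]
  [3, 0]

Each entry (A^⊗3)_ij equals the minimum over all length-3 walks i = v_0 → v_1 → … → v_3 = j of Σ_t A[v_t][v_{t+1}]. For example, for (i, j) = (0, 1) we minimise over 4 possible intermediate vertex sequences; the minimum is 5, attained along the walk 0 → 1 → 1 → 1.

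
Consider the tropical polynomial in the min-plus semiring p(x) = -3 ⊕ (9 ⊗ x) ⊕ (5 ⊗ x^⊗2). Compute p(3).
p(3) = -3

A tropical monomial a ⊗ x^⊗i evaluates to a + i · x. Evaluating each term at x = 3:
  Term 0 contributes -3 + 0 · 3 = -3
  Term 1 contributes 9 + 1 · 3 = 12
  Term 2 contributes 5 + 2 · 3 = 11
p(3) = ⊕ of these = min[-3, 12, 11] = -3.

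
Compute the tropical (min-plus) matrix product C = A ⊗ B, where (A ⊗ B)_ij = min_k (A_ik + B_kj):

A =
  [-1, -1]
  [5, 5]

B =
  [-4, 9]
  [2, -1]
A ⊗ B =
  [-5, -2]
  [1, 4]

Apply the min-plus product entry-by-entry:
  C[0][0] = min over k of (A[0][0] + B[0][0] = -1 + -4 = -5, A[0][1] + B[1][0] = -1 + 2 = 1) = -5 (attained at k = 0)
  C[0][1] = min over k of (A[0][0] + B[0][1] = -1 + 9 = 8, A[0][1] + B[1][1] = -1 + -1 = -2) = -2 (attained at k = 1)
  C[1][0] = min over k of (A[1][0] + B[0][0] = 5 + -4 = 1, A[1][1] + B[1][0] = 5 + 2 = 7) = 1 (attained at k = 0)
  C[1][1] = min over k of (A[1][0] + B[0][1] = 5 + 9 = 14, A[1][1] + B[1][1] = 5 + -1 = 4) = 4 (attained at k = 1)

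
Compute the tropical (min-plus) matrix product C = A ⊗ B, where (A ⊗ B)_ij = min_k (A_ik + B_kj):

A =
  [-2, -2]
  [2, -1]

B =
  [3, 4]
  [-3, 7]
A ⊗ B =
  [-5, 2]
  [-4, 6]

Apply the min-plus product entry-by-entry:
  C[0][0] = min over k of (A[0][0] + B[0][0] = -2 + 3 = 1, A[0][1] + B[1][0] = -2 + -3 = -5) = -5 (attained at k = 1)
  C[0][1] = min over k of (A[0][0] + B[0][1] = -2 + 4 = 2, A[0][1] + B[1][1] = -2 + 7 = 5) = 2 (attained at k = 0)
  C[1][0] = min over k of (A[1][0] + B[0][0] = 2 + 3 = 5, A[1][1] + B[1][0] = -1 + -3 = -4) = -4 (attained at k = 1)
  C[1][1] = min over k of (A[1][0] + B[0][1] = 2 + 4 = 6, A[1][1] + B[1][1] = -1 + 7 = 6) = 6 (attained at k = 0)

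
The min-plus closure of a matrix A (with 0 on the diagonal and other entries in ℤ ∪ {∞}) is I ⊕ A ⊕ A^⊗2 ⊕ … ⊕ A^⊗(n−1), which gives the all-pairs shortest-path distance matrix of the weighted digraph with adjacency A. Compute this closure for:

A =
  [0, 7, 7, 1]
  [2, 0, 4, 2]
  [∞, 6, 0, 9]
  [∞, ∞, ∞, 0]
Closure =
  [0, 7, 7, 1]
  [2, 0, 4, 2]
  [8, 6, 0, 8]
  [∞, ∞, ∞, 0]

This is the Floyd-Warshall all-pairs shortest-path computation. For each intermediate vertex k = 0, 1, …, 3, update dist[i][j] ← min(dist[i][j], dist[i][k] + dist[k][j]). The final matrix gives, for each (i, j), the minimum total weight of any directed path from i to j (possibly empty when i = j).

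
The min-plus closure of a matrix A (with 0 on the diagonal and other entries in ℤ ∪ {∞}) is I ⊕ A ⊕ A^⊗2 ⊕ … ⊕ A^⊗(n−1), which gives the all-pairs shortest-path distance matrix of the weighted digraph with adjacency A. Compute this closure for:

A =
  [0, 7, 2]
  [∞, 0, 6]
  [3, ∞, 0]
Closure =
  [0, 7, 2]
  [9, 0, 6]
  [3, 10, 0]

This is the Floyd-Warshall all-pairs shortest-path computation. For each intermediate vertex k = 0, 1, …, 2, update dist[i][j] ← min(dist[i][j], dist[i][k] + dist[k][j]). The final matrix gives, for each (i, j), the minimum total weight of any directed path from i to j (possibly empty when i = j).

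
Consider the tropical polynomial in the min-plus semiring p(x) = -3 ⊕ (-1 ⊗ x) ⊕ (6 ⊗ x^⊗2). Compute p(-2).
p(-2) = -3

A tropical monomial a ⊗ x^⊗i evaluates to a + i · x. Evaluating each term at x = -2:
  Term 0 contributes -3 + 0 · -2 = -3
  Term 1 contributes -1 + 1 · -2 = -3
  Term 2 contributes 6 + 2 · -2 = 2
p(-2) = ⊕ of these = min[-3, -3, 2] = -3.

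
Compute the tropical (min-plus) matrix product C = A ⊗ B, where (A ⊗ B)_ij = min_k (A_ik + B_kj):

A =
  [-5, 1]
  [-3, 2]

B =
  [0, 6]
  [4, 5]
A ⊗ B =
  [-5, 1]
  [-3, 3]

Apply the min-plus product entry-by-entry:
  C[0][0] = min over k of (A[0][0] + B[0][0] = -5 + 0 = -5, A[0][1] + B[1][0] = 1 + 4 = 5) = -5 (attained at k = 0)
  C[0][1] = min over k of (A[0][0] + B[0][1] = -5 + 6 = 1, A[0][1] + B[1][1] = 1 + 5 = 6) = 1 (attained at k = 0)
  C[1][0] = min over k of (A[1][0] + B[0][0] = -3 + 0 = -3, A[1][1] + B[1][0] = 2 + 4 = 6) = -3 (attained at k = 0)
  C[1][1] = min over k of (A[1][0] + B[0][1] = -3 + 6 = 3, A[1][1] + B[1][1] = 2 + 5 = 7) = 3 (attained at k = 0)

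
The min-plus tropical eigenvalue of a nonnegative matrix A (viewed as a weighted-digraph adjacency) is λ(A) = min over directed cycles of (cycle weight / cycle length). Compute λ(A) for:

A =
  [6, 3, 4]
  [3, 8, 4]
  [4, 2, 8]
λ(A) = 3

Enumerate directed cycles and compute their means (weight / length). Sample:
  cycle 0 → 0: weight = 6, length = 1, mean = 6/1 ≈ 6.000
  cycle 1 → 1: weight = 8, length = 1, mean = 8/1 ≈ 8.000
  cycle 2 → 2: weight = 8, length = 1, mean = 8/1 ≈ 8.000
  cycle 0 → 1 → 0: weight = 6, length = 2, mean = 6/2 ≈ 3.000
  cycle 0 → 2 → 0: weight = 8, length = 2, mean = 8/2 ≈ 4.000
  cycle 1 → 0 → 1: weight = 6, length = 2, mean = 6/2 ≈ 3.000
Minimum mean = 3.000, attained e.g. along the cycle 0 → 1 → 0 with weight 6 and length 2. So λ(A) = 6/2 = 3.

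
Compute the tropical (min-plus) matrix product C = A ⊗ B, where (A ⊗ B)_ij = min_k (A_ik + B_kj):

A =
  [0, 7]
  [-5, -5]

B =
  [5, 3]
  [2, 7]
A ⊗ B =
  [5, 3]
  [-3, -2]

Apply the min-plus product entry-by-entry:
  C[0][0] = min over k of (A[0][0] + B[0][0] = 0 + 5 = 5, A[0][1] + B[1][0] = 7 + 2 = 9) = 5 (attained at k = 0)
  C[0][1] = min over k of (A[0][0] + B[0][1] = 0 + 3 = 3, A[0][1] + B[1][1] = 7 + 7 = 14) = 3 (attained at k = 0)
  C[1][0] = min over k of (A[1][0] + B[0][0] = -5 + 5 = 0, A[1][1] + B[1][0] = -5 + 2 = -3) = -3 (attained at k = 1)
  C[1][1] = min over k of (A[1][0] + B[0][1] = -5 + 3 = -2, A[1][1] + B[1][1] = -5 + 7 = 2) = -2 (attained at k = 0)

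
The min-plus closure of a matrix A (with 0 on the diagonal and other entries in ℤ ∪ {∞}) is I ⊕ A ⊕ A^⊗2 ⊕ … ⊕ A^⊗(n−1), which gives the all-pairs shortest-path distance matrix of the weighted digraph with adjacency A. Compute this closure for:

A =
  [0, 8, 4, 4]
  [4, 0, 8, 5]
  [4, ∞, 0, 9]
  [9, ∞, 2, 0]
Closure =
  [0, 8, 4, 4]
  [4, 0, 7, 5]
  [4, 12, 0, 8]
  [6, 14, 2, 0]

This is the Floyd-Warshall all-pairs shortest-path computation. For each intermediate vertex k = 0, 1, …, 3, update dist[i][j] ← min(dist[i][j], dist[i][k] + dist[k][j]). The final matrix gives, for each (i, j), the minimum total weight of any directed path from i to j (possibly empty when i = j).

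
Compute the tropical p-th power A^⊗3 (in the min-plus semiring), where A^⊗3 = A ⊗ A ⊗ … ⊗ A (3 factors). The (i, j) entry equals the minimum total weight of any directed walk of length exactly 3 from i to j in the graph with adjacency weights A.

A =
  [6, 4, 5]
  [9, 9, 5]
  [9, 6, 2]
A^⊗3 =
  [16, 13, 9]
  [16, 13, 9]
  [13, 10, 6]

Each entry (A^⊗3)_ij equals the minimum over all length-3 walks i = v_0 → v_1 → … → v_3 = j of Σ_t A[v_t][v_{t+1}]. For example, for (i, j) = (0, 2) we minimise over 9 possible intermediate vertex sequences; the minimum is 9, attained along the walk 0 → 2 → 2 → 2.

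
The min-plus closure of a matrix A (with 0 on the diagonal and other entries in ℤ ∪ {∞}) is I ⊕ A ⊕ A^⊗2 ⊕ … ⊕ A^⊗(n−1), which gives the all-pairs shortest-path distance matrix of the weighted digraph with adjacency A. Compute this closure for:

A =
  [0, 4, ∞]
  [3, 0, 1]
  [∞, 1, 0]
Closure =
  [0, 4, 5]
  [3, 0, 1]
  [4, 1, 0]

This is the Floyd-Warshall all-pairs shortest-path computation. For each intermediate vertex k = 0, 1, …, 2, update dist[i][j] ← min(dist[i][j], dist[i][k] + dist[k][j]). The final matrix gives, for each (i, j), the minimum total weight of any directed path from i to j (possibly empty when i = j).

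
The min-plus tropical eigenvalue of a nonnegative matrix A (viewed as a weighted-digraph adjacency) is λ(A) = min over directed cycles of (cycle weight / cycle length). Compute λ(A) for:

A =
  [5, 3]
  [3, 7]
λ(A) = 3

Enumerate directed cycles and compute their means (weight / length). Sample:
  cycle 0 → 0: weight = 5, length = 1, mean = 5/1 ≈ 5.000
  cycle 1 → 1: weight = 7, length = 1, mean = 7/1 ≈ 7.000
  cycle 0 → 1 → 0: weight = 6, length = 2, mean = 6/2 ≈ 3.000
  cycle 1 → 0 → 1: weight = 6, length = 2, mean = 6/2 ≈ 3.000
Minimum mean = 3.000, attained e.g. along the cycle 0 → 1 → 0 with weight 6 and length 2. So λ(A) = 6/2 = 3.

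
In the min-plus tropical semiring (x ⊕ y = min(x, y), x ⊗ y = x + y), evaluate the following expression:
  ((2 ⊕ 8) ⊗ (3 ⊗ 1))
((2 ⊕ 8) ⊗ (3 ⊗ 1)) = 6

Expand innermost to outermost. Recall ⊕ takes the minimum of its arguments and ⊗ takes their sum. Working out the expression ((2 ⊕ 8) ⊗ (3 ⊗ 1)) gives 6.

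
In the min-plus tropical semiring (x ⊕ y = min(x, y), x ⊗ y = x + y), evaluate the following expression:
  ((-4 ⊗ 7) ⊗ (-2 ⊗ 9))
((-4 ⊗ 7) ⊗ (-2 ⊗ 9)) = 10

Expand innermost to outermost. Recall ⊕ takes the minimum of its arguments and ⊗ takes their sum. Working out the expression ((-4 ⊗ 7) ⊗ (-2 ⊗ 9)) gives 10.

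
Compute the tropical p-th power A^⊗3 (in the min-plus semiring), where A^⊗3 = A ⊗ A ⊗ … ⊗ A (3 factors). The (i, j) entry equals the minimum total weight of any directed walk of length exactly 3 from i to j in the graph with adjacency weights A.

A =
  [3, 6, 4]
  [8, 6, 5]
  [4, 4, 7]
A^⊗3 =
  [9, 11, 10]
  [12, 15, 13]
  [10, 12, 11]

Each entry (A^⊗3)_ij equals the minimum over all length-3 walks i = v_0 → v_1 → … → v_3 = j of Σ_t A[v_t][v_{t+1}]. For example, for (i, j) = (0, 2) we minimise over 9 possible intermediate vertex sequences; the minimum is 10, attained along the walk 0 → 0 → 0 → 2.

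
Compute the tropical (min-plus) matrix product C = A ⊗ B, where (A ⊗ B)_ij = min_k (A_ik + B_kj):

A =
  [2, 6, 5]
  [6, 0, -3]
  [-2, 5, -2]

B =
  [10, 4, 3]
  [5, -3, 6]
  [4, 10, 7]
A ⊗ B =
  [9, 3, 5]
  [1, -3, 4]
  [2, 2, 1]

Apply the min-plus product entry-by-entry:
  C[0][0] = min over k of (A[0][0] + B[0][0] = 2 + 10 = 12, A[0][1] + B[1][0] = 6 + 5 = 11, A[0][2] + B[2][0] = 5 + 4 = 9) = 9 (attained at k = 2)
  C[0][1] = min over k of (A[0][0] + B[0][1] = 2 + 4 = 6, A[0][1] + B[1][1] = 6 + -3 = 3, A[0][2] + B[2][1] = 5 + 10 = 15) = 3 (attained at k = 1)
  C[0][2] = min over k of (A[0][0] + B[0][2] = 2 + 3 = 5, A[0][1] + B[1][2] = 6 + 6 = 12, A[0][2] + B[2][2] = 5 + 7 = 12) = 5 (attained at k = 0)
  C[1][0] = min over k of (A[1][0] + B[0][0] = 6 + 10 = 16, A[1][1] + B[1][0] = 0 + 5 = 5, A[1][2] + B[2][0] = -3 + 4 = 1) = 1 (attained at k = 2)
  C[1][1] = min over k of (A[1][0] + B[0][1] = 6 + 4 = 10, A[1][1] + B[1][1] = 0 + -3 = -3, A[1][2] + B[2][1] = -3 + 10 = 7) = -3 (attained at k = 1)
  C[1][2] = min over k of (A[1][0] + B[0][2] = 6 + 3 = 9, A[1][1] + B[1][2] = 0 + 6 = 6, A[1][2] + B[2][2] = -3 + 7 = 4) = 4 (attained at k = 2)
  C[2][0] = min over k of (A[2][0] + B[0][0] = -2 + 10 = 8, A[2][1] + B[1][0] = 5 + 5 = 10, A[2][2] + B[2][0] = -2 + 4 = 2) = 2 (attained at k = 2)
  C[2][1] = min over k of (A[2][0] + B[0][1] = -2 + 4 = 2, A[2][1] + B[1][1] = 5 + -3 = 2, A[2][2] + B[2][1] = -2 + 10 = 8) = 2 (attained at k = 0)
  C[2][2] = min over k of (A[2][0] + B[0][2] = -2 + 3 = 1, A[2][1] + B[1][2] = 5 + 6 = 11, A[2][2] + B[2][2] = -2 + 7 = 5) = 1 (attained at k = 0)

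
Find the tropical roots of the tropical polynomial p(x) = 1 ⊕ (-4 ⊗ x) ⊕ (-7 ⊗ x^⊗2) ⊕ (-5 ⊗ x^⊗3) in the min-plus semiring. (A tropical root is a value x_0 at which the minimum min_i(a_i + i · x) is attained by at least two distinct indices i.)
Roots: {-2, 3, 5}

Each tropical root is a break point of the lower envelope of the lines y = a_i + i · x (there are 4 lines, with slopes 0, 1, ..., 3). Only the lines that attain the minimum somewhere contribute to roots; other lines are dominated. Here the surviving (envelope) indices are i = 3, i = 2, i = 1, i = 0.
Intersections between consecutive envelope lines give the roots: for adjacent envelope indices i < j the intersection is x = (a_i − a_j) / (j − i). Reading off the sorted break points: {-2, 3, 5}.
Verification: at each break x_0, at least two indices attain the minimum of min_i(a_i + i · x_0).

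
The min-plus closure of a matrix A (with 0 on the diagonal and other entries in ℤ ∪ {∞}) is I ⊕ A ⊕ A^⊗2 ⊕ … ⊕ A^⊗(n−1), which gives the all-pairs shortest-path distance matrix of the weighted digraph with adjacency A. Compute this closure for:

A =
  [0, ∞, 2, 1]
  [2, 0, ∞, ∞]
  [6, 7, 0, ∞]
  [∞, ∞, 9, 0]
Closure =
  [0, 9, 2, 1]
  [2, 0, 4, 3]
  [6, 7, 0, 7]
  [15, 16, 9, 0]

This is the Floyd-Warshall all-pairs shortest-path computation. For each intermediate vertex k = 0, 1, …, 3, update dist[i][j] ← min(dist[i][j], dist[i][k] + dist[k][j]). The final matrix gives, for each (i, j), the minimum total weight of any directed path from i to j (possibly empty when i = j).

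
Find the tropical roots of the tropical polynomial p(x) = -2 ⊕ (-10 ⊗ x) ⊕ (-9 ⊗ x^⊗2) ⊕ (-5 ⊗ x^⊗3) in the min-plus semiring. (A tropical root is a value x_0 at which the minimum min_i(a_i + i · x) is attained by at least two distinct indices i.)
Roots: {-4, -1, 8}

Each tropical root is a break point of the lower envelope of the lines y = a_i + i · x (there are 4 lines, with slopes 0, 1, ..., 3). Only the lines that attain the minimum somewhere contribute to roots; other lines are dominated. Here the surviving (envelope) indices are i = 3, i = 2, i = 1, i = 0.
Intersections between consecutive envelope lines give the roots: for adjacent envelope indices i < j the intersection is x = (a_i − a_j) / (j − i). Reading off the sorted break points: {-4, -1, 8}.
Verification: at each break x_0, at least two indices attain the minimum of min_i(a_i + i · x_0).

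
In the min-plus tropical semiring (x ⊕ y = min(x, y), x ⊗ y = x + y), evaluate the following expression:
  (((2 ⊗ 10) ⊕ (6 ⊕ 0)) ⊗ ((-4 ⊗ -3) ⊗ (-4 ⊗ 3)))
(((2 ⊗ 10) ⊕ (6 ⊕ 0)) ⊗ ((-4 ⊗ -3) ⊗ (-4 ⊗ 3))) = -8

Expand innermost to outermost. Recall ⊕ takes the minimum of its arguments and ⊗ takes their sum. Working out the expression (((2 ⊗ 10) ⊕ (6 ⊕ 0)) ⊗ ((-4 ⊗ -3) ⊗ (-4 ⊗ 3))) gives -8.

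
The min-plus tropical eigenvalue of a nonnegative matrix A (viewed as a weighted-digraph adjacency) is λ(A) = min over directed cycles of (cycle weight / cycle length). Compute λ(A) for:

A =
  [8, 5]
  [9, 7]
λ(A) = 7

Enumerate directed cycles and compute their means (weight / length). Sample:
  cycle 0 → 0: weight = 8, length = 1, mean = 8/1 ≈ 8.000
  cycle 1 → 1: weight = 7, length = 1, mean = 7/1 ≈ 7.000
  cycle 0 → 1 → 0: weight = 14, length = 2, mean = 14/2 ≈ 7.000
  cycle 1 → 0 → 1: weight = 14, length = 2, mean = 14/2 ≈ 7.000
Minimum mean = 7.000, attained e.g. along the cycle 1 → 1 with weight 7 and length 1. So λ(A) = 7/1 = 7.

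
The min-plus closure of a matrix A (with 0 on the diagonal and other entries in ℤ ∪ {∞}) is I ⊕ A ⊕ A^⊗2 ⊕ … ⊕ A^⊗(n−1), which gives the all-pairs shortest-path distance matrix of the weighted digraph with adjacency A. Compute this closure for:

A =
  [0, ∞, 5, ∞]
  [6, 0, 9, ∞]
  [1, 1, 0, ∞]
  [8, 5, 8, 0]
Closure =
  [0, 6, 5, ∞]
  [6, 0, 9, ∞]
  [1, 1, 0, ∞]
  [8, 5, 8, 0]

This is the Floyd-Warshall all-pairs shortest-path computation. For each intermediate vertex k = 0, 1, …, 3, update dist[i][j] ← min(dist[i][j], dist[i][k] + dist[k][j]). The final matrix gives, for each (i, j), the minimum total weight of any directed path from i to j (possibly empty when i = j).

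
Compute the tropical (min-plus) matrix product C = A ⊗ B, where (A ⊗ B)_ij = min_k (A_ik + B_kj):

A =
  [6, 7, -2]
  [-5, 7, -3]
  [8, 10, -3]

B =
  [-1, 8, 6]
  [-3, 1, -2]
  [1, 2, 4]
A ⊗ B =
  [-1, 0, 2]
  [-6, -1, 1]
  [-2, -1, 1]

Apply the min-plus product entry-by-entry:
  C[0][0] = min over k of (A[0][0] + B[0][0] = 6 + -1 = 5, A[0][1] + B[1][0] = 7 + -3 = 4, A[0][2] + B[2][0] = -2 + 1 = -1) = -1 (attained at k = 2)
  C[0][1] = min over k of (A[0][0] + B[0][1] = 6 + 8 = 14, A[0][1] + B[1][1] = 7 + 1 = 8, A[0][2] + B[2][1] = -2 + 2 = 0) = 0 (attained at k = 2)
  C[0][2] = min over k of (A[0][0] + B[0][2] = 6 + 6 = 12, A[0][1] + B[1][2] = 7 + -2 = 5, A[0][2] + B[2][2] = -2 + 4 = 2) = 2 (attained at k = 2)
  C[1][0] = min over k of (A[1][0] + B[0][0] = -5 + -1 = -6, A[1][1] + B[1][0] = 7 + -3 = 4, A[1][2] + B[2][0] = -3 + 1 = -2) = -6 (attained at k = 0)
  C[1][1] = min over k of (A[1][0] + B[0][1] = -5 + 8 = 3, A[1][1] + B[1][1] = 7 + 1 = 8, A[1][2] + B[2][1] = -3 + 2 = -1) = -1 (attained at k = 2)
  C[1][2] = min over k of (A[1][0] + B[0][2] = -5 + 6 = 1, A[1][1] + B[1][2] = 7 + -2 = 5, A[1][2] + B[2][2] = -3 + 4 = 1) = 1 (attained at k = 0)
  C[2][0] = min over k of (A[2][0] + B[0][0] = 8 + -1 = 7, A[2][1] + B[1][0] = 10 + -3 = 7, A[2][2] + B[2][0] = -3 + 1 = -2) = -2 (attained at k = 2)
  C[2][1] = min over k of (A[2][0] + B[0][1] = 8 + 8 = 16, A[2][1] + B[1][1] = 10 + 1 = 11, A[2][2] + B[2][1] = -3 + 2 = -1) = -1 (attained at k = 2)
  C[2][2] = min over k of (A[2][0] + B[0][2] = 8 + 6 = 14, A[2][1] + B[1][2] = 10 + -2 = 8, A[2][2] + B[2][2] = -3 + 4 = 1) = 1 (attained at k = 2)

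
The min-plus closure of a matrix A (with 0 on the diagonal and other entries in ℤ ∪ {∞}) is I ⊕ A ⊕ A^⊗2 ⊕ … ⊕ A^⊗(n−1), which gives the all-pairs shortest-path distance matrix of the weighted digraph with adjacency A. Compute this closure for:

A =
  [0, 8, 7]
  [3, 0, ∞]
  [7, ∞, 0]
Closure =
  [0, 8, 7]
  [3, 0, 10]
  [7, 15, 0]

This is the Floyd-Warshall all-pairs shortest-path computation. For each intermediate vertex k = 0, 1, …, 2, update dist[i][j] ← min(dist[i][j], dist[i][k] + dist[k][j]). The final matrix gives, for each (i, j), the minimum total weight of any directed path from i to j (possibly empty when i = j).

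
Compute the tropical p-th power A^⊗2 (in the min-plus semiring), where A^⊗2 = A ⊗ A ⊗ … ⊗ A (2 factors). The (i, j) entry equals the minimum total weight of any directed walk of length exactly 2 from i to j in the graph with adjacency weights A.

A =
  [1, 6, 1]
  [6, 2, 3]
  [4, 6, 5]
A^⊗2 =
  [2, 7, 2]
  [7, 4, 5]
  [5, 8, 5]

Each entry (A^⊗2)_ij equals the minimum over all length-2 walks i = v_0 → v_1 → … → v_2 = j of Σ_t A[v_t][v_{t+1}]. For example, for (i, j) = (0, 2) we minimise over 3 possible intermediate vertex sequences; the minimum is 2, attained along the walk 0 → 0 → 2.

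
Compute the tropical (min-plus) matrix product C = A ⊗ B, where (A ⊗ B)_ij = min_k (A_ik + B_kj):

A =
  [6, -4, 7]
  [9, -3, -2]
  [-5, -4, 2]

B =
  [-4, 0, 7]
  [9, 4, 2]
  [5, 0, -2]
A ⊗ B =
  [2, 0, -2]
  [3, -2, -4]
  [-9, -5, -2]

Apply the min-plus product entry-by-entry:
  C[0][0] = min over k of (A[0][0] + B[0][0] = 6 + -4 = 2, A[0][1] + B[1][0] = -4 + 9 = 5, A[0][2] + B[2][0] = 7 + 5 = 12) = 2 (attained at k = 0)
  C[0][1] = min over k of (A[0][0] + B[0][1] = 6 + 0 = 6, A[0][1] + B[1][1] = -4 + 4 = 0, A[0][2] + B[2][1] = 7 + 0 = 7) = 0 (attained at k = 1)
  C[0][2] = min over k of (A[0][0] + B[0][2] = 6 + 7 = 13, A[0][1] + B[1][2] = -4 + 2 = -2, A[0][2] + B[2][2] = 7 + -2 = 5) = -2 (attained at k = 1)
  C[1][0] = min over k of (A[1][0] + B[0][0] = 9 + -4 = 5, A[1][1] + B[1][0] = -3 + 9 = 6, A[1][2] + B[2][0] = -2 + 5 = 3) = 3 (attained at k = 2)
  C[1][1] = min over k of (A[1][0] + B[0][1] = 9 + 0 = 9, A[1][1] + B[1][1] = -3 + 4 = 1, A[1][2] + B[2][1] = -2 + 0 = -2) = -2 (attained at k = 2)
  C[1][2] = min over k of (A[1][0] + B[0][2] = 9 + 7 = 16, A[1][1] + B[1][2] = -3 + 2 = -1, A[1][2] + B[2][2] = -2 + -2 = -4) = -4 (attained at k = 2)
  C[2][0] = min over k of (A[2][0] + B[0][0] = -5 + -4 = -9, A[2][1] + B[1][0] = -4 + 9 = 5, A[2][2] + B[2][0] = 2 + 5 = 7) = -9 (attained at k = 0)
  C[2][1] = min over k of (A[2][0] + B[0][1] = -5 + 0 = -5, A[2][1] + B[1][1] = -4 + 4 = 0, A[2][2] + B[2][1] = 2 + 0 = 2) = -5 (attained at k = 0)
  C[2][2] = min over k of (A[2][0] + B[0][2] = -5 + 7 = 2, A[2][1] + B[1][2] = -4 + 2 = -2, A[2][2] + B[2][2] = 2 + -2 = 0) = -2 (attained at k = 1)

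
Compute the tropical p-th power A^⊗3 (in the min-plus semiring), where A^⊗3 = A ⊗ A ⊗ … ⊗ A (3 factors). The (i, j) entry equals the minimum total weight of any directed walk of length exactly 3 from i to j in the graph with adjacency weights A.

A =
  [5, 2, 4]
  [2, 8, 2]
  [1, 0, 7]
A^⊗3 =
  [5, 4, 6]
  [4, 5, 4]
  [3, 2, 5]

Each entry (A^⊗3)_ij equals the minimum over all length-3 walks i = v_0 → v_1 → … → v_3 = j of Σ_t A[v_t][v_{t+1}]. For example, for (i, j) = (0, 2) we minimise over 9 possible intermediate vertex sequences; the minimum is 6, attained along the walk 0 → 2 → 1 → 2.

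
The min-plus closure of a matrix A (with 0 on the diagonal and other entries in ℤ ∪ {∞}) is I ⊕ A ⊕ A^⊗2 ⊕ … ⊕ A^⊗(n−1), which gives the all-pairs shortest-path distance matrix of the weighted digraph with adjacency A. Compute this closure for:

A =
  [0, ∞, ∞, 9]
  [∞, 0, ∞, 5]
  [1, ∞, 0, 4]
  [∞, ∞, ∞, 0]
Closure =
  [0, ∞, ∞, 9]
  [∞, 0, ∞, 5]
  [1, ∞, 0, 4]
  [∞, ∞, ∞, 0]

This is the Floyd-Warshall all-pairs shortest-path computation. For each intermediate vertex k = 0, 1, …, 3, update dist[i][j] ← min(dist[i][j], dist[i][k] + dist[k][j]). The final matrix gives, for each (i, j), the minimum total weight of any directed path from i to j (possibly empty when i = j).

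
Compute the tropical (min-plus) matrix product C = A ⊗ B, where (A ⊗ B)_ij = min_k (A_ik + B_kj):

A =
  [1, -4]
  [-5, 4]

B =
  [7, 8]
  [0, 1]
A ⊗ B =
  [-4, -3]
  [2, 3]

Apply the min-plus product entry-by-entry:
  C[0][0] = min over k of (A[0][0] + B[0][0] = 1 + 7 = 8, A[0][1] + B[1][0] = -4 + 0 = -4) = -4 (attained at k = 1)
  C[0][1] = min over k of (A[0][0] + B[0][1] = 1 + 8 = 9, A[0][1] + B[1][1] = -4 + 1 = -3) = -3 (attained at k = 1)
  C[1][0] = min over k of (A[1][0] + B[0][0] = -5 + 7 = 2, A[1][1] + B[1][0] = 4 + 0 = 4) = 2 (attained at k = 0)
  C[1][1] = min over k of (A[1][0] + B[0][1] = -5 + 8 = 3, A[1][1] + B[1][1] = 4 + 1 = 5) = 3 (attained at k = 0)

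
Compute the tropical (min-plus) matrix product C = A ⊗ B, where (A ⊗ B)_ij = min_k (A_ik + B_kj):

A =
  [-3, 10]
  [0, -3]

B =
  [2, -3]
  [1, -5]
A ⊗ B =
  [-1, -6]
  [-2, -8]

Apply the min-plus product entry-by-entry:
  C[0][0] = min over k of (A[0][0] + B[0][0] = -3 + 2 = -1, A[0][1] + B[1][0] = 10 + 1 = 11) = -1 (attained at k = 0)
  C[0][1] = min over k of (A[0][0] + B[0][1] = -3 + -3 = -6, A[0][1] + B[1][1] = 10 + -5 = 5) = -6 (attained at k = 0)
  C[1][0] = min over k of (A[1][0] + B[0][0] = 0 + 2 = 2, A[1][1] + B[1][0] = -3 + 1 = -2) = -2 (attained at k = 1)
  C[1][1] = min over k of (A[1][0] + B[0][1] = 0 + -3 = -3, A[1][1] + B[1][1] = -3 + -5 = -8) = -8 (attained at k = 1)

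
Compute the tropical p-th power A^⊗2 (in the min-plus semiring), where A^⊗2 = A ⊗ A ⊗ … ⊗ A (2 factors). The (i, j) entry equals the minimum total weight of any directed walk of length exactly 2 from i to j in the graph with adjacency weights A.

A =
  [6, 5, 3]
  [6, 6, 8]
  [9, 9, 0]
A^⊗2 =
  [11, 11, 3]
  [12, 11, 8]
  [9, 9, 0]

Each entry (A^⊗2)_ij equals the minimum over all length-2 walks i = v_0 → v_1 → … → v_2 = j of Σ_t A[v_t][v_{t+1}]. For example, for (i, j) = (0, 2) we minimise over 3 possible intermediate vertex sequences; the minimum is 3, attained along the walk 0 → 2 → 2.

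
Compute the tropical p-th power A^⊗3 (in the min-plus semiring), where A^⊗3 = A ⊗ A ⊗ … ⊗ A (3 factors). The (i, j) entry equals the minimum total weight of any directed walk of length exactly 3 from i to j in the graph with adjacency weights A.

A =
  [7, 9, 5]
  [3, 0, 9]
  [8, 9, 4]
A^⊗3 =
  [12, 9, 13]
  [3, 0, 8]
  [12, 9, 12]

Each entry (A^⊗3)_ij equals the minimum over all length-3 walks i = v_0 → v_1 → … → v_3 = j of Σ_t A[v_t][v_{t+1}]. For example, for (i, j) = (0, 2) we minimise over 9 possible intermediate vertex sequences; the minimum is 13, attained along the walk 0 → 2 → 2 → 2.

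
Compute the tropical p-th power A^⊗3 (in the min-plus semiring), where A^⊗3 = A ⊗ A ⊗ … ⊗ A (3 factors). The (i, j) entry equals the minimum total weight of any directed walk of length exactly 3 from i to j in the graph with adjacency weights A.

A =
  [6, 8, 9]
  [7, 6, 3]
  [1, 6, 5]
A^⊗3 =
  [12, 17, 16]
  [9, 12, 12]
  [10, 14, 12]

Each entry (A^⊗3)_ij equals the minimum over all length-3 walks i = v_0 → v_1 → … → v_3 = j of Σ_t A[v_t][v_{t+1}]. For example, for (i, j) = (0, 2) we minimise over 9 possible intermediate vertex sequences; the minimum is 16, attained along the walk 0 → 1 → 2 → 2.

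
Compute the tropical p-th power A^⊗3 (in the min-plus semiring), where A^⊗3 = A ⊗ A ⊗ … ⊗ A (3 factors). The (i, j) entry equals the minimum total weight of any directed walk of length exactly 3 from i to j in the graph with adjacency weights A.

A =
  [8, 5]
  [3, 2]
A^⊗3 =
  [10, 9]
  [7, 6]

Each entry (A^⊗3)_ij equals the minimum over all length-3 walks i = v_0 → v_1 → … → v_3 = j of Σ_t A[v_t][v_{t+1}]. For example, for (i, j) = (0, 1) we minimise over 4 possible intermediate vertex sequences; the minimum is 9, attained along the walk 0 → 1 → 1 → 1.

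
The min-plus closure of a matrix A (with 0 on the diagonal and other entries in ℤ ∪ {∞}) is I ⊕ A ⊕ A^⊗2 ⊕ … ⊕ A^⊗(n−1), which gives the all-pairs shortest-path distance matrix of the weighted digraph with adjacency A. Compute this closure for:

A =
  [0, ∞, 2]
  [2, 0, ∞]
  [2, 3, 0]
Closure =
  [0, 5, 2]
  [2, 0, 4]
  [2, 3, 0]

This is the Floyd-Warshall all-pairs shortest-path computation. For each intermediate vertex k = 0, 1, …, 2, update dist[i][j] ← min(dist[i][j], dist[i][k] + dist[k][j]). The final matrix gives, for each (i, j), the minimum total weight of any directed path from i to j (possibly empty when i = j).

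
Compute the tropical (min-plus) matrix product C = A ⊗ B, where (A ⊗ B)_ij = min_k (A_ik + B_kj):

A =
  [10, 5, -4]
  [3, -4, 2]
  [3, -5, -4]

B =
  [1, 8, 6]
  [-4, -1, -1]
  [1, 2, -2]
A ⊗ B =
  [-3, -2, -6]
  [-8, -5, -5]
  [-9, -6, -6]

Apply the min-plus product entry-by-entry:
  C[0][0] = min over k of (A[0][0] + B[0][0] = 10 + 1 = 11, A[0][1] + B[1][0] = 5 + -4 = 1, A[0][2] + B[2][0] = -4 + 1 = -3) = -3 (attained at k = 2)
  C[0][1] = min over k of (A[0][0] + B[0][1] = 10 + 8 = 18, A[0][1] + B[1][1] = 5 + -1 = 4, A[0][2] + B[2][1] = -4 + 2 = -2) = -2 (attained at k = 2)
  C[0][2] = min over k of (A[0][0] + B[0][2] = 10 + 6 = 16, A[0][1] + B[1][2] = 5 + -1 = 4, A[0][2] + B[2][2] = -4 + -2 = -6) = -6 (attained at k = 2)
  C[1][0] = min over k of (A[1][0] + B[0][0] = 3 + 1 = 4, A[1][1] + B[1][0] = -4 + -4 = -8, A[1][2] + B[2][0] = 2 + 1 = 3) = -8 (attained at k = 1)
  C[1][1] = min over k of (A[1][0] + B[0][1] = 3 + 8 = 11, A[1][1] + B[1][1] = -4 + -1 = -5, A[1][2] + B[2][1] = 2 + 2 = 4) = -5 (attained at k = 1)
  C[1][2] = min over k of (A[1][0] + B[0][2] = 3 + 6 = 9, A[1][1] + B[1][2] = -4 + -1 = -5, A[1][2] + B[2][2] = 2 + -2 = 0) = -5 (attained at k = 1)
  C[2][0] = min over k of (A[2][0] + B[0][0] = 3 + 1 = 4, A[2][1] + B[1][0] = -5 + -4 = -9, A[2][2] + B[2][0] = -4 + 1 = -3) = -9 (attained at k = 1)
  C[2][1] = min over k of (A[2][0] + B[0][1] = 3 + 8 = 11, A[2][1] + B[1][1] = -5 + -1 = -6, A[2][2] + B[2][1] = -4 + 2 = -2) = -6 (attained at k = 1)
  C[2][2] = min over k of (A[2][0] + B[0][2] = 3 + 6 = 9, A[2][1] + B[1][2] = -5 + -1 = -6, A[2][2] + B[2][2] = -4 + -2 = -6) = -6 (attained at k = 1)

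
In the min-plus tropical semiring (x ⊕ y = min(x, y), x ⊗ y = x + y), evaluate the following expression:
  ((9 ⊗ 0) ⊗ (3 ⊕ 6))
((9 ⊗ 0) ⊗ (3 ⊕ 6)) = 12

Expand innermost to outermost. Recall ⊕ takes the minimum of its arguments and ⊗ takes their sum. Working out the expression ((9 ⊗ 0) ⊗ (3 ⊕ 6)) gives 12.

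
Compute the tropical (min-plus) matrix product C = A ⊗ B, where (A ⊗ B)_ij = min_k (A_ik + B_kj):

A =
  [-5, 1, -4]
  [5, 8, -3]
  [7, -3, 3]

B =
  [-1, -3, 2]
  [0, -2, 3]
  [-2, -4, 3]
A ⊗ B =
  [-6, -8, -3]
  [-5, -7, 0]
  [-3, -5, 0]

Apply the min-plus product entry-by-entry:
  C[0][0] = min over k of (A[0][0] + B[0][0] = -5 + -1 = -6, A[0][1] + B[1][0] = 1 + 0 = 1, A[0][2] + B[2][0] = -4 + -2 = -6) = -6 (attained at k = 0)
  C[0][1] = min over k of (A[0][0] + B[0][1] = -5 + -3 = -8, A[0][1] + B[1][1] = 1 + -2 = -1, A[0][2] + B[2][1] = -4 + -4 = -8) = -8 (attained at k = 0)
  C[0][2] = min over k of (A[0][0] + B[0][2] = -5 + 2 = -3, A[0][1] + B[1][2] = 1 + 3 = 4, A[0][2] + B[2][2] = -4 + 3 = -1) = -3 (attained at k = 0)
  C[1][0] = min over k of (A[1][0] + B[0][0] = 5 + -1 = 4, A[1][1] + B[1][0] = 8 + 0 = 8, A[1][2] + B[2][0] = -3 + -2 = -5) = -5 (attained at k = 2)
  C[1][1] = min over k of (A[1][0] + B[0][1] = 5 + -3 = 2, A[1][1] + B[1][1] = 8 + -2 = 6, A[1][2] + B[2][1] = -3 + -4 = -7) = -7 (attained at k = 2)
  C[1][2] = min over k of (A[1][0] + B[0][2] = 5 + 2 = 7, A[1][1] + B[1][2] = 8 + 3 = 11, A[1][2] + B[2][2] = -3 + 3 = 0) = 0 (attained at k = 2)
  C[2][0] = min over k of (A[2][0] + B[0][0] = 7 + -1 = 6, A[2][1] + B[1][0] = -3 + 0 = -3, A[2][2] + B[2][0] = 3 + -2 = 1) = -3 (attained at k = 1)
  C[2][1] = min over k of (A[2][0] + B[0][1] = 7 + -3 = 4, A[2][1] + B[1][1] = -3 + -2 = -5, A[2][2] + B[2][1] = 3 + -4 = -1) = -5 (attained at k = 1)
  C[2][2] = min over k of (A[2][0] + B[0][2] = 7 + 2 = 9, A[2][1] + B[1][2] = -3 + 3 = 0, A[2][2] + B[2][2] = 3 + 3 = 6) = 0 (attained at k = 1)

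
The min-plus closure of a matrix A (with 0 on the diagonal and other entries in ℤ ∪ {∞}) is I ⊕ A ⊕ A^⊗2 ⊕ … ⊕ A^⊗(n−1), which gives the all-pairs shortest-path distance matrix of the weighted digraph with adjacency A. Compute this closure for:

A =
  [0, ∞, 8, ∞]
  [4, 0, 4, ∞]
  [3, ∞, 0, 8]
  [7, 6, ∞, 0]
Closure =
  [0, 22, 8, 16]
  [4, 0, 4, 12]
  [3, 14, 0, 8]
  [7, 6, 10, 0]

This is the Floyd-Warshall all-pairs shortest-path computation. For each intermediate vertex k = 0, 1, …, 3, update dist[i][j] ← min(dist[i][j], dist[i][k] + dist[k][j]). The final matrix gives, for each (i, j), the minimum total weight of any directed path from i to j (possibly empty when i = j).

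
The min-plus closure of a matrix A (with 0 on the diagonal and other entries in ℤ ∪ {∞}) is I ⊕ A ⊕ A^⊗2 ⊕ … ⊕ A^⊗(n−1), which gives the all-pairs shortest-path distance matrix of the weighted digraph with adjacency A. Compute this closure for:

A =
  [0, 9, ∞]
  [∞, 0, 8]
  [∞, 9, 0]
Closure =
  [0, 9, 17]
  [∞, 0, 8]
  [∞, 9, 0]

This is the Floyd-Warshall all-pairs shortest-path computation. For each intermediate vertex k = 0, 1, …, 2, update dist[i][j] ← min(dist[i][j], dist[i][k] + dist[k][j]). The final matrix gives, for each (i, j), the minimum total weight of any directed path from i to j (possibly empty when i = j).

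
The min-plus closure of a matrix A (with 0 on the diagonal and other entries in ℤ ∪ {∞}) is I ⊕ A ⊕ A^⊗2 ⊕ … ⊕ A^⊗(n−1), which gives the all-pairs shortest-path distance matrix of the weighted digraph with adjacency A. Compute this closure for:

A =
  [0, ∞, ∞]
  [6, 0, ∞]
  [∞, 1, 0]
Closure =
  [0, ∞, ∞]
  [6, 0, ∞]
  [7, 1, 0]

This is the Floyd-Warshall all-pairs shortest-path computation. For each intermediate vertex k = 0, 1, …, 2, update dist[i][j] ← min(dist[i][j], dist[i][k] + dist[k][j]). The final matrix gives, for each (i, j), the minimum total weight of any directed path from i to j (possibly empty when i = j).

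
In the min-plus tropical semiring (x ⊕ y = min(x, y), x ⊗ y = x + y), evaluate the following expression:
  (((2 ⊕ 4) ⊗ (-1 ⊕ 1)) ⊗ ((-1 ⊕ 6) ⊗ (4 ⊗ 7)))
(((2 ⊕ 4) ⊗ (-1 ⊕ 1)) ⊗ ((-1 ⊕ 6) ⊗ (4 ⊗ 7))) = 11

Expand innermost to outermost. Recall ⊕ takes the minimum of its arguments and ⊗ takes their sum. Working out the expression (((2 ⊕ 4) ⊗ (-1 ⊕ 1)) ⊗ ((-1 ⊕ 6) ⊗ (4 ⊗ 7))) gives 11.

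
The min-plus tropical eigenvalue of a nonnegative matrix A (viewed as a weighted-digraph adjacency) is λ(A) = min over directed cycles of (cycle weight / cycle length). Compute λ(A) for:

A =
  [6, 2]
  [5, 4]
λ(A) = 7/2

Enumerate directed cycles and compute their means (weight / length). Sample:
  cycle 0 → 0: weight = 6, length = 1, mean = 6/1 ≈ 6.000
  cycle 1 → 1: weight = 4, length = 1, mean = 4/1 ≈ 4.000
  cycle 0 → 1 → 0: weight = 7, length = 2, mean = 7/2 ≈ 3.500
  cycle 1 → 0 → 1: weight = 7, length = 2, mean = 7/2 ≈ 3.500
Minimum mean = 3.500, attained e.g. along the cycle 0 → 1 → 0 with weight 7 and length 2. So λ(A) = 7/2 = 7/2.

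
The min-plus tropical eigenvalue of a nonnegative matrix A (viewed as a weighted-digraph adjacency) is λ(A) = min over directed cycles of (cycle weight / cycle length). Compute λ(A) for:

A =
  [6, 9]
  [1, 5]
λ(A) = 5

Enumerate directed cycles and compute their means (weight / length). Sample:
  cycle 0 → 0: weight = 6, length = 1, mean = 6/1 ≈ 6.000
  cycle 1 → 1: weight = 5, length = 1, mean = 5/1 ≈ 5.000
  cycle 0 → 1 → 0: weight = 10, length = 2, mean = 10/2 ≈ 5.000
  cycle 1 → 0 → 1: weight = 10, length = 2, mean = 10/2 ≈ 5.000
Minimum mean = 5.000, attained e.g. along the cycle 1 → 1 with weight 5 and length 1. So λ(A) = 5/1 = 5.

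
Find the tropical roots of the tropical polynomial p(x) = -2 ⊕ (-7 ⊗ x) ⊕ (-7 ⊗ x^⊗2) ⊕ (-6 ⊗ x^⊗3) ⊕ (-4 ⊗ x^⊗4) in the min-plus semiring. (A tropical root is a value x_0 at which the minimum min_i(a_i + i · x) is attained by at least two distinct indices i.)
Roots: {-2, -1, 0, 5}

Each tropical root is a break point of the lower envelope of the lines y = a_i + i · x (there are 5 lines, with slopes 0, 1, ..., 4). Only the lines that attain the minimum somewhere contribute to roots; other lines are dominated. Here the surviving (envelope) indices are i = 4, i = 3, i = 2, i = 1, i = 0.
Intersections between consecutive envelope lines give the roots: for adjacent envelope indices i < j the intersection is x = (a_i − a_j) / (j − i). Reading off the sorted break points: {-2, -1, 0, 5}.
Verification: at each break x_0, at least two indices attain the minimum of min_i(a_i + i · x_0).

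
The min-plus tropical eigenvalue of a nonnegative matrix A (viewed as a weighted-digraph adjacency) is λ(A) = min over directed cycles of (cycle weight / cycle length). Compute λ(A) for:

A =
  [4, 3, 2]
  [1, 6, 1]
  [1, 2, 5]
λ(A) = 3/2

Enumerate directed cycles and compute their means (weight / length). Sample:
  cycle 0 → 0: weight = 4, length = 1, mean = 4/1 ≈ 4.000
  cycle 1 → 1: weight = 6, length = 1, mean = 6/1 ≈ 6.000
  cycle 2 → 2: weight = 5, length = 1, mean = 5/1 ≈ 5.000
  cycle 0 → 1 → 0: weight = 4, length = 2, mean = 4/2 ≈ 2.000
  cycle 0 → 2 → 0: weight = 3, length = 2, mean = 3/2 ≈ 1.500
  cycle 1 → 0 → 1: weight = 4, length = 2, mean = 4/2 ≈ 2.000
Minimum mean = 1.500, attained e.g. along the cycle 0 → 2 → 0 with weight 3 and length 2. So λ(A) = 3/2 = 3/2.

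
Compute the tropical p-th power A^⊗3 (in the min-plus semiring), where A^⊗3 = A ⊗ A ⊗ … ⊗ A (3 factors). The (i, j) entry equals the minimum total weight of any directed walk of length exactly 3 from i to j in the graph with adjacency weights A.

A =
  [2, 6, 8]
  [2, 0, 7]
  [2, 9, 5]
A^⊗3 =
  [6, 6, 12]
  [2, 0, 7]
  [6, 8, 12]

Each entry (A^⊗3)_ij equals the minimum over all length-3 walks i = v_0 → v_1 → … → v_3 = j of Σ_t A[v_t][v_{t+1}]. For example, for (i, j) = (0, 2) we minimise over 9 possible intermediate vertex sequences; the minimum is 12, attained along the walk 0 → 0 → 0 → 2.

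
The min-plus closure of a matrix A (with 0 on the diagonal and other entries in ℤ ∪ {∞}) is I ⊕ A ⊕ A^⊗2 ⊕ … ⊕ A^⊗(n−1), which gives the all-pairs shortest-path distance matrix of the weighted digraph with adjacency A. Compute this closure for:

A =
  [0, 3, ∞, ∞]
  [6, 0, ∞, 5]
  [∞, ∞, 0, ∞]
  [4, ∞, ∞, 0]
Closure =
  [0, 3, ∞, 8]
  [6, 0, ∞, 5]
  [∞, ∞, 0, ∞]
  [4, 7, ∞, 0]

This is the Floyd-Warshall all-pairs shortest-path computation. For each intermediate vertex k = 0, 1, …, 3, update dist[i][j] ← min(dist[i][j], dist[i][k] + dist[k][j]). The final matrix gives, for each (i, j), the minimum total weight of any directed path from i to j (possibly empty when i = j).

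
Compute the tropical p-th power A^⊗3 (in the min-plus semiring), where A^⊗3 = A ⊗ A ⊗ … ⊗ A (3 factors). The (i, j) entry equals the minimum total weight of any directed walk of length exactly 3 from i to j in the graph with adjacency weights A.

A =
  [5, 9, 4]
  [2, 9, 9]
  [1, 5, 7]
A^⊗3 =
  [10, 14, 9]
  [7, 11, 11]
  [6, 10, 10]

Each entry (A^⊗3)_ij equals the minimum over all length-3 walks i = v_0 → v_1 → … → v_3 = j of Σ_t A[v_t][v_{t+1}]. For example, for (i, j) = (0, 2) we minimise over 9 possible intermediate vertex sequences; the minimum is 9, attained along the walk 0 → 2 → 0 → 2.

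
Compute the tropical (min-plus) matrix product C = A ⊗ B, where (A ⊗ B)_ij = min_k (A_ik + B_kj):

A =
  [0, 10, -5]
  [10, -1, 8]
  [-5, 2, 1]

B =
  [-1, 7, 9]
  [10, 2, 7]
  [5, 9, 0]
A ⊗ B =
  [-1, 4, -5]
  [9, 1, 6]
  [-6, 2, 1]

Apply the min-plus product entry-by-entry:
  C[0][0] = min over k of (A[0][0] + B[0][0] = 0 + -1 = -1, A[0][1] + B[1][0] = 10 + 10 = 20, A[0][2] + B[2][0] = -5 + 5 = 0) = -1 (attained at k = 0)
  C[0][1] = min over k of (A[0][0] + B[0][1] = 0 + 7 = 7, A[0][1] + B[1][1] = 10 + 2 = 12, A[0][2] + B[2][1] = -5 + 9 = 4) = 4 (attained at k = 2)
  C[0][2] = min over k of (A[0][0] + B[0][2] = 0 + 9 = 9, A[0][1] + B[1][2] = 10 + 7 = 17, A[0][2] + B[2][2] = -5 + 0 = -5) = -5 (attained at k = 2)
  C[1][0] = min over k of (A[1][0] + B[0][0] = 10 + -1 = 9, A[1][1] + B[1][0] = -1 + 10 = 9, A[1][2] + B[2][0] = 8 + 5 = 13) = 9 (attained at k = 0)
  C[1][1] = min over k of (A[1][0] + B[0][1] = 10 + 7 = 17, A[1][1] + B[1][1] = -1 + 2 = 1, A[1][2] + B[2][1] = 8 + 9 = 17) = 1 (attained at k = 1)
  C[1][2] = min over k of (A[1][0] + B[0][2] = 10 + 9 = 19, A[1][1] + B[1][2] = -1 + 7 = 6, A[1][2] + B[2][2] = 8 + 0 = 8) = 6 (attained at k = 1)
  C[2][0] = min over k of (A[2][0] + B[0][0] = -5 + -1 = -6, A[2][1] + B[1][0] = 2 + 10 = 12, A[2][2] + B[2][0] = 1 + 5 = 6) = -6 (attained at k = 0)
  C[2][1] = min over k of (A[2][0] + B[0][1] = -5 + 7 = 2, A[2][1] + B[1][1] = 2 + 2 = 4, A[2][2] + B[2][1] = 1 + 9 = 10) = 2 (attained at k = 0)
  C[2][2] = min over k of (A[2][0] + B[0][2] = -5 + 9 = 4, A[2][1] + B[1][2] = 2 + 7 = 9, A[2][2] + B[2][2] = 1 + 0 = 1) = 1 (attained at k = 2)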